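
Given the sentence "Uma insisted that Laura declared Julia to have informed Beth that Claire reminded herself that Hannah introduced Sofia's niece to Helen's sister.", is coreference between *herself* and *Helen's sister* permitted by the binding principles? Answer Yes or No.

No

*herself* is a reflexive; Principle A requires it to be bound within its binding domain — the clause headed by 'reminded'.
— Helen's sister: second object of the clause headed by 'introduced'; does not c-command the reflexive — cannot bind it (Principle A).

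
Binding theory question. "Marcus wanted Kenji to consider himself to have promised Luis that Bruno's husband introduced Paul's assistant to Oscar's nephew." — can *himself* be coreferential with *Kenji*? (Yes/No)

*himself* is a reflexive; Principle A requires it to be bound within its binding domain — the clause headed by 'consider'.
— Kenji: subject of the clause headed by 'consider'; c-commands the reflexive within its binding domain — allowed (Principle A).

Yes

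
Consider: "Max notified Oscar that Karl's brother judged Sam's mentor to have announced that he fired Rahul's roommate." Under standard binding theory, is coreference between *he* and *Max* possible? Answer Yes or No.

*Max* is an R-expression; Principle C requires it to be free (not bound by any c-commanding expression).
— he: subject of the clause headed by 'fired'; the pronoun does not c-command the R-expression — coreference allowed.

Yes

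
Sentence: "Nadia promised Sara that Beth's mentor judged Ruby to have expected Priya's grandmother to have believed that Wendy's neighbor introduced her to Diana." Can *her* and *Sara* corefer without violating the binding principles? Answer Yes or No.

*Sara* is an R-expression; Principle C requires it to be free (not bound by any c-commanding expression).
— her: object of the clause headed by 'introduced'; the pronoun does not c-command the R-expression — coreference allowed.

Yes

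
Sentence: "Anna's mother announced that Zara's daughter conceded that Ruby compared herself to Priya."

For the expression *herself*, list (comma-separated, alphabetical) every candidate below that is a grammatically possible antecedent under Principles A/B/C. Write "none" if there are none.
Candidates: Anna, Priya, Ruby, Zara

*herself* is a reflexive; Principle A requires it to be bound within its binding domain — the clause headed by 'compared'.
— Anna: possessor inside the subject DP of the matrix clause; does not c-command the reflexive — cannot bind it (Principle A).
— Priya: second object of the clause headed by 'compared'; does not c-command the reflexive — cannot bind it (Principle A).
— Ruby: subject of the clause headed by 'compared'; c-commands the reflexive within its binding domain — allowed (Principle A).
— Zara: possessor inside the subject DP of the clause headed by 'conceded'; does not c-command the reflexive — cannot bind it (Principle A).

Ruby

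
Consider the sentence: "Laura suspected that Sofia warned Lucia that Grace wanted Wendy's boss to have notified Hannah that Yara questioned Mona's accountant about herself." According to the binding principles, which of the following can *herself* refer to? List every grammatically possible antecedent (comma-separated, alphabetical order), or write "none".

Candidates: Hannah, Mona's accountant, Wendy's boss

*herself* is a reflexive; Principle A requires it to be bound within its binding domain — the clause headed by 'questioned'.
— Hannah: object of the clause headed by 'notified'; c-commands the reflexive but lies outside its binding domain — cannot bind it (Principle A).
— Mona's accountant: object of the clause headed by 'questioned'; c-commands the reflexive within its binding domain — allowed (Principle A).
— Wendy's boss: subject of the clause headed by 'notified'; c-commands the reflexive but lies outside its binding domain — cannot bind it (Principle A).

Mona's accountant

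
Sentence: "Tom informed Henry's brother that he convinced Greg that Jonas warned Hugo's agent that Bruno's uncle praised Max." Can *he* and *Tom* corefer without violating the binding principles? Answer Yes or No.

*Tom* is an R-expression; Principle C requires it to be free (not bound by any c-commanding expression).
— he: subject of the clause headed by 'convinced'; the pronoun does not c-command the R-expression — coreference allowed.

Yes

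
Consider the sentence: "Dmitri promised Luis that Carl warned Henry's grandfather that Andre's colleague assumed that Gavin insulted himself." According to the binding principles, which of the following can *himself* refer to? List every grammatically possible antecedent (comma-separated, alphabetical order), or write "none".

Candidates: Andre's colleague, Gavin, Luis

*himself* is a reflexive; Principle A requires it to be bound within its binding domain — the clause headed by 'insulted'.
— Andre's colleague: subject of the clause headed by 'assumed'; c-commands the reflexive but lies outside its binding domain — cannot bind it (Principle A).
— Gavin: subject of the clause headed by 'insulted'; c-commands the reflexive within its binding domain — allowed (Principle A).
— Luis: object of the matrix clause; c-commands the reflexive but lies outside its binding domain — cannot bind it (Principle A).

Gavin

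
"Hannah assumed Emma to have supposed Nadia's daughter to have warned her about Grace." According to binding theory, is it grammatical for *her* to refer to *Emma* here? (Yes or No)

Yes

*Emma* is an R-expression; Principle C requires it to be free (not bound by any c-commanding expression).
— her: object of the clause headed by 'warned'; the pronoun does not c-command the R-expression — coreference allowed.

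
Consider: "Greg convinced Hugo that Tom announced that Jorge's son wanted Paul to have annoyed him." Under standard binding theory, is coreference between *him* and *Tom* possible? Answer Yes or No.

*Tom* is an R-expression; Principle C requires it to be free (not bound by any c-commanding expression).
— him: object of the clause headed by 'annoyed'; the pronoun does not c-command the R-expression — coreference allowed.

Yes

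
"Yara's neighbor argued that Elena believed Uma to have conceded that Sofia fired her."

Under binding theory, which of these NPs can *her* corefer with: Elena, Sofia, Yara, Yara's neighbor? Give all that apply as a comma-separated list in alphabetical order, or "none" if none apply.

Elena, Yara, Yara's neighbor

*her* is a pronoun; Principle B requires it to be free in its binding domain — the clause headed by 'fired'.
— Elena: subject of the clause headed by 'believed'; c-commands the pronoun but lies outside its binding domain — allowed.
— Sofia: subject of the clause headed by 'fired'; c-commands the pronoun within its binding domain — blocked (Principle B).
— Yara: possessor inside the subject DP of the matrix clause; does not c-command the pronoun — Principle B does not apply; allowed.
— Yara's neighbor: subject of the matrix clause; c-commands the pronoun but lies outside its binding domain — allowed.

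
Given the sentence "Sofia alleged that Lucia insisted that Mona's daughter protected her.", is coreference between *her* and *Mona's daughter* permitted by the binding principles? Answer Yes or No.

*her* is a pronoun; Principle B requires it to be free in its binding domain — the clause headed by 'protected'.
— Mona's daughter: subject of the clause headed by 'protected'; c-commands the pronoun within its binding domain — blocked (Principle B).

No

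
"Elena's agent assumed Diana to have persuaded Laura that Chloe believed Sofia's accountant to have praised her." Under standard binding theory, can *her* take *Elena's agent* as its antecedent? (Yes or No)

*her* is a pronoun; Principle B requires it to be free in its binding domain — the clause headed by 'praised'.
— Elena's agent: subject of the matrix clause; c-commands the pronoun but lies outside its binding domain — allowed.

Yes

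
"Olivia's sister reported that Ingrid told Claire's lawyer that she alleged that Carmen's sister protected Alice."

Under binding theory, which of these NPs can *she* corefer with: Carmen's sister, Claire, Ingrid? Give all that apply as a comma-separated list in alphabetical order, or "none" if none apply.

*she* is a pronoun; Principle B requires it to be free in its binding domain — the clause headed by 'alleged'.
— Carmen's sister: subject of the clause headed by 'protected'; is c-commanded by the pronoun; coreference would bind this R-expression — blocked (Principle C).
— Claire: possessor inside the object DP of the clause headed by 'told'; does not c-command the pronoun — Principle B does not apply; allowed.
— Ingrid: subject of the clause headed by 'told'; c-commands the pronoun but lies outside its binding domain — allowed.

Claire, Ingrid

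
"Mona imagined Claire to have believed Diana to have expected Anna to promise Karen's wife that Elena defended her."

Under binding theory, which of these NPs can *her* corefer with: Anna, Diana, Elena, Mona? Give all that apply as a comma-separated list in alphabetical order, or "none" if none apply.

*her* is a pronoun; Principle B requires it to be free in its binding domain — the clause headed by 'defended'.
— Anna: subject of the clause headed by 'promise'; c-commands the pronoun but lies outside its binding domain — allowed.
— Diana: subject of the clause headed by 'expected'; c-commands the pronoun but lies outside its binding domain — allowed.
— Elena: subject of the clause headed by 'defended'; c-commands the pronoun within its binding domain — blocked (Principle B).
— Mona: subject of the matrix clause; c-commands the pronoun but lies outside its binding domain — allowed.

Anna, Diana, Mona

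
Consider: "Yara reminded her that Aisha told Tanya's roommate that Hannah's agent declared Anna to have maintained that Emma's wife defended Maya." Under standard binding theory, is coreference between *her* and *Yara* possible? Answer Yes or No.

*Yara* is an R-expression; Principle C requires it to be free (not bound by any c-commanding expression).
— her: object of the matrix clause; the R-expression locally c-commands the pronoun — coreference blocked (Principle B on the pronoun).

No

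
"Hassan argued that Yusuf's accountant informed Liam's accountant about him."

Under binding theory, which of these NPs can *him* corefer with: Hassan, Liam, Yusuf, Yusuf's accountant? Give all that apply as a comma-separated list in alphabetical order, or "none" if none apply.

*him* is a pronoun; Principle B requires it to be free in its binding domain — the clause headed by 'informed'.
— Hassan: subject of the matrix clause; c-commands the pronoun but lies outside its binding domain — allowed.
— Liam: possessor inside the object DP of the clause headed by 'informed'; does not c-command the pronoun — Principle B does not apply; allowed.
— Yusuf: possessor inside the subject DP of the clause headed by 'informed'; does not c-command the pronoun — Principle B does not apply; allowed.
— Yusuf's accountant: subject of the clause headed by 'informed'; c-commands the pronoun within its binding domain — blocked (Principle B).

Hassan, Liam, Yusuf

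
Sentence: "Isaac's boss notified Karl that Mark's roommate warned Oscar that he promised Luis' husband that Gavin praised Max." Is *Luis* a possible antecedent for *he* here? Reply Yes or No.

No

*he* is a pronoun; Principle B requires it to be free in its binding domain — the clause headed by 'promised'.
— Luis: possessor inside the object DP of the clause headed by 'promised'; is c-commanded by the pronoun; coreference would bind this R-expression — blocked (Principle C).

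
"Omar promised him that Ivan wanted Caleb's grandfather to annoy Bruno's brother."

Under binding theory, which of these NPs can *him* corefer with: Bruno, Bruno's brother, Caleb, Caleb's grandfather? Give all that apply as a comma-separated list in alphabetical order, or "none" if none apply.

*him* is a pronoun; Principle B requires it to be free in its binding domain — the matrix clause.
— Bruno: possessor inside the object DP of the clause headed by 'annoy'; is c-commanded by the pronoun; coreference would bind this R-expression — blocked (Principle C).
— Bruno's brother: object of the clause headed by 'annoy'; is c-commanded by the pronoun; coreference would bind this R-expression — blocked (Principle C).
— Caleb: possessor inside the subject DP of the clause headed by 'annoy'; is c-commanded by the pronoun; coreference would bind this R-expression — blocked (Principle C).
— Caleb's grandfather: subject of the clause headed by 'annoy'; is c-commanded by the pronoun; coreference would bind this R-expression — blocked (Principle C).

none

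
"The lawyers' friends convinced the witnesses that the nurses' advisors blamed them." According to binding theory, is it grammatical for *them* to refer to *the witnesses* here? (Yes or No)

*the witnesses* is an R-expression; Principle C requires it to be free (not bound by any c-commanding expression).
— them: object of the clause headed by 'blamed'; the pronoun does not c-command the R-expression — coreference allowed.

Yes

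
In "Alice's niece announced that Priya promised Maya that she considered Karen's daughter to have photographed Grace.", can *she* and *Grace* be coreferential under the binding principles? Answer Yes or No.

*Grace* is an R-expression; Principle C requires it to be free (not bound by any c-commanding expression).
— she: subject of the clause headed by 'considered'; the pronoun c-commands the R-expression — coreference blocked (Principle C).

No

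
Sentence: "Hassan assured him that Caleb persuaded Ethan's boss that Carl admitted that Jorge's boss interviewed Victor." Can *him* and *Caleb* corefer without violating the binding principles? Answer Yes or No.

No

*Caleb* is an R-expression; Principle C requires it to be free (not bound by any c-commanding expression).
— him: object of the matrix clause; the pronoun c-commands the R-expression — coreference blocked (Principle C).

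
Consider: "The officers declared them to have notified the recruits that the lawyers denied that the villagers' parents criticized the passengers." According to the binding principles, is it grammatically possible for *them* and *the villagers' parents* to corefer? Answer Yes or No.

*them* is a pronoun; Principle B requires it to be free in its binding domain — the matrix clause.
— the villagers' parents: subject of the clause headed by 'criticized'; is c-commanded by the pronoun; coreference would bind this R-expression — blocked (Principle C).

No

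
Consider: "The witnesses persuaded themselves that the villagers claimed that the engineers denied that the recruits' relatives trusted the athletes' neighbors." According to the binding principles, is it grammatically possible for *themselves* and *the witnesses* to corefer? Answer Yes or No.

Yes

*themselves* is a reflexive; Principle A requires it to be bound within its binding domain — the matrix clause.
— the witnesses: subject of the matrix clause; c-commands the reflexive within its binding domain — allowed (Principle A).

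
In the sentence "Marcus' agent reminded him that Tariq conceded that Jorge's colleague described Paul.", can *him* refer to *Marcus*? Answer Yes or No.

*him* is a pronoun; Principle B requires it to be free in its binding domain — the matrix clause.
— Marcus: possessor inside the subject DP of the matrix clause; does not c-command the pronoun — Principle B does not apply; allowed.

Yes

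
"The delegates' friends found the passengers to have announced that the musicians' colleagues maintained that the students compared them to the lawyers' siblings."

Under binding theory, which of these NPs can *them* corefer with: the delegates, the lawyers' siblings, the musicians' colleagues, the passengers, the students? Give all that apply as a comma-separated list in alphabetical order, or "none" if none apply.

the delegates, the musicians' colleagues, the passengers

*them* is a pronoun; Principle B requires it to be free in its binding domain — the clause headed by 'compared'.
— the delegates: possessor inside the subject DP of the matrix clause; does not c-command the pronoun — Principle B does not apply; allowed.
— the lawyers' siblings: second object of the clause headed by 'compared'; is c-commanded by the pronoun; coreference would bind this R-expression — blocked (Principle C).
— the musicians' colleagues: subject of the clause headed by 'maintained'; c-commands the pronoun but lies outside its binding domain — allowed.
— the passengers: subject of the clause headed by 'announced'; c-commands the pronoun but lies outside its binding domain — allowed.
— the students: subject of the clause headed by 'compared'; c-commands the pronoun within its binding domain — blocked (Principle B).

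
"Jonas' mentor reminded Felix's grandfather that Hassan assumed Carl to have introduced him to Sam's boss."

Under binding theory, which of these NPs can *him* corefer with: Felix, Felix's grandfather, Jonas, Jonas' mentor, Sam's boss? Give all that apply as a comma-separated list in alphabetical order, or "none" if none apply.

*him* is a pronoun; Principle B requires it to be free in its binding domain — the clause headed by 'introduced'.
— Felix: possessor inside the object DP of the matrix clause; does not c-command the pronoun — Principle B does not apply; allowed.
— Felix's grandfather: object of the matrix clause; c-commands the pronoun but lies outside its binding domain — allowed.
— Jonas: possessor inside the subject DP of the matrix clause; does not c-command the pronoun — Principle B does not apply; allowed.
— Jonas' mentor: subject of the matrix clause; c-commands the pronoun but lies outside its binding domain — allowed.
— Sam's boss: second object of the clause headed by 'introduced'; is c-commanded by the pronoun; coreference would bind this R-expression — blocked (Principle C).

Felix, Felix's grandfather, Jonas, Jonas' mentor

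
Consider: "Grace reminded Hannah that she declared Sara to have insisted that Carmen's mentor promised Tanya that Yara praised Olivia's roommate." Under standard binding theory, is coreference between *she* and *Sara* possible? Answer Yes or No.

*Sara* is an R-expression; Principle C requires it to be free (not bound by any c-commanding expression).
— she: subject of the clause headed by 'declared'; the pronoun c-commands the R-expression — coreference blocked (Principle C).

No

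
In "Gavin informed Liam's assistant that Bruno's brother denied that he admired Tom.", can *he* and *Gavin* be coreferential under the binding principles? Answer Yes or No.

Yes

*Gavin* is an R-expression; Principle C requires it to be free (not bound by any c-commanding expression).
— he: subject of the clause headed by 'admired'; the pronoun does not c-command the R-expression — coreference allowed.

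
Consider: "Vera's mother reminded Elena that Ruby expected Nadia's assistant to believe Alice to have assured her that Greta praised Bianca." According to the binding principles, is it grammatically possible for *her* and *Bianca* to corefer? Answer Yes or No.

No

*her* is a pronoun; Principle B requires it to be free in its binding domain — the clause headed by 'assured'.
— Bianca: object of the clause headed by 'praised'; is c-commanded by the pronoun; coreference would bind this R-expression — blocked (Principle C).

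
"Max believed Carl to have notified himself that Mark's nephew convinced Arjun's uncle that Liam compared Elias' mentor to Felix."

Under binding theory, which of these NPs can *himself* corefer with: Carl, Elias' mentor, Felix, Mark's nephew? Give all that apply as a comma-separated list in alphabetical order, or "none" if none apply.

Carl

*himself* is a reflexive; Principle A requires it to be bound within its binding domain — the clause headed by 'notified'.
— Carl: subject of the clause headed by 'notified'; c-commands the reflexive within its binding domain — allowed (Principle A).
— Elias' mentor: object of the clause headed by 'compared'; does not c-command the reflexive — cannot bind it (Principle A).
— Felix: second object of the clause headed by 'compared'; does not c-command the reflexive — cannot bind it (Principle A).
— Mark's nephew: subject of the clause headed by 'convinced'; does not c-command the reflexive — cannot bind it (Principle A).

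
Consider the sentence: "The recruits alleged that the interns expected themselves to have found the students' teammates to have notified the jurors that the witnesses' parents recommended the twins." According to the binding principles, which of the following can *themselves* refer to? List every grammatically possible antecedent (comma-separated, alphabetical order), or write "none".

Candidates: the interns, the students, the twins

the interns

*themselves* is a reflexive; Principle A requires it to be bound within its binding domain — the clause headed by 'expected'.
— the interns: subject of the clause headed by 'expected'; c-commands the reflexive within its binding domain — allowed (Principle A).
— the students: possessor inside the subject DP of the clause headed by 'notified'; does not c-command the reflexive — cannot bind it (Principle A).
— the twins: object of the clause headed by 'recommended'; does not c-command the reflexive — cannot bind it (Principle A).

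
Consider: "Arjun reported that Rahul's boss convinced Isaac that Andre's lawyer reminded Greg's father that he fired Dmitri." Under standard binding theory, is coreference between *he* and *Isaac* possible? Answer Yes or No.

*Isaac* is an R-expression; Principle C requires it to be free (not bound by any c-commanding expression).
— he: subject of the clause headed by 'fired'; the pronoun does not c-command the R-expression — coreference allowed.

Yes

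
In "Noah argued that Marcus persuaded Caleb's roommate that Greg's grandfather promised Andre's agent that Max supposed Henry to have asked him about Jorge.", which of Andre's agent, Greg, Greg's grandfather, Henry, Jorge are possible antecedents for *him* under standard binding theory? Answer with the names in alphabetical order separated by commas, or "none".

Andre's agent, Greg, Greg's grandfather

*him* is a pronoun; Principle B requires it to be free in its binding domain — the clause headed by 'asked'.
— Andre's agent: object of the clause headed by 'promised'; c-commands the pronoun but lies outside its binding domain — allowed.
— Greg: possessor inside the subject DP of the clause headed by 'promised'; does not c-command the pronoun — Principle B does not apply; allowed.
— Greg's grandfather: subject of the clause headed by 'promised'; c-commands the pronoun but lies outside its binding domain — allowed.
— Henry: subject of the clause headed by 'asked'; c-commands the pronoun within its binding domain — blocked (Principle B).
— Jorge: second object of the clause headed by 'asked'; is c-commanded by the pronoun; coreference would bind this R-expression — blocked (Principle C).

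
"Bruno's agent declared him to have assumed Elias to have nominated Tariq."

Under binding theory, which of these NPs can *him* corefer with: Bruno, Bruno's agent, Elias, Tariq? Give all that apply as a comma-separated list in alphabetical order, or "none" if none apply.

*him* is a pronoun; Principle B requires it to be free in its binding domain — the matrix clause.
— Bruno: possessor inside the subject DP of the matrix clause; does not c-command the pronoun — Principle B does not apply; allowed.
— Bruno's agent: subject of the matrix clause; c-commands the pronoun within its binding domain — blocked (Principle B).
— Elias: subject of the clause headed by 'nominated'; is c-commanded by the pronoun; coreference would bind this R-expression — blocked (Principle C).
— Tariq: object of the clause headed by 'nominated'; is c-commanded by the pronoun; coreference would bind this R-expression — blocked (Principle C).

Bruno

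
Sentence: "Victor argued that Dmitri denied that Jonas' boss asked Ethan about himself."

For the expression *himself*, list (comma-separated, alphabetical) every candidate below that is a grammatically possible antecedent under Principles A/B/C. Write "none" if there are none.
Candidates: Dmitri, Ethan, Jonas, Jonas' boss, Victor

*himself* is a reflexive; Principle A requires it to be bound within its binding domain — the clause headed by 'asked'.
— Dmitri: subject of the clause headed by 'denied'; c-commands the reflexive but lies outside its binding domain — cannot bind it (Principle A).
— Ethan: object of the clause headed by 'asked'; c-commands the reflexive within its binding domain — allowed (Principle A).
— Jonas: possessor inside the subject DP of the clause headed by 'asked'; does not c-command the reflexive — cannot bind it (Principle A).
— Jonas' boss: subject of the clause headed by 'asked'; c-commands the reflexive within its binding domain — allowed (Principle A).
— Victor: subject of the matrix clause; c-commands the reflexive but lies outside its binding domain — cannot bind it (Principle A).

Ethan, Jonas' boss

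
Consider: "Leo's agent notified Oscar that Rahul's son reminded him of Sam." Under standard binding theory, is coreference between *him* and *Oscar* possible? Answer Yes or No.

Yes

*Oscar* is an R-expression; Principle C requires it to be free (not bound by any c-commanding expression).
— him: object of the clause headed by 'reminded'; the pronoun does not c-command the R-expression — coreference allowed.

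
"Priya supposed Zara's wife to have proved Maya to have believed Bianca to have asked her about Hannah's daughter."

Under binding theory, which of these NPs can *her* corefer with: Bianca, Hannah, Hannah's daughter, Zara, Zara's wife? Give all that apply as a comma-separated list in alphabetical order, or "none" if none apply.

Zara, Zara's wife

*her* is a pronoun; Principle B requires it to be free in its binding domain — the clause headed by 'asked'.
— Bianca: subject of the clause headed by 'asked'; c-commands the pronoun within its binding domain — blocked (Principle B).
— Hannah: possessor inside the second object DP of the clause headed by 'asked'; is c-commanded by the pronoun; coreference would bind this R-expression — blocked (Principle C).
— Hannah's daughter: second object of the clause headed by 'asked'; is c-commanded by the pronoun; coreference would bind this R-expression — blocked (Principle C).
— Zara: possessor inside the subject DP of the clause headed by 'proved'; does not c-command the pronoun — Principle B does not apply; allowed.
— Zara's wife: subject of the clause headed by 'proved'; c-commands the pronoun but lies outside its binding domain — allowed.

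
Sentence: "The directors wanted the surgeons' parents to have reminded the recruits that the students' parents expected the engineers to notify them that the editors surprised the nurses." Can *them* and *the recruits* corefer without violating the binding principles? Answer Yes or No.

Yes

*the recruits* is an R-expression; Principle C requires it to be free (not bound by any c-commanding expression).
— them: object of the clause headed by 'notify'; the pronoun does not c-command the R-expression — coreference allowed.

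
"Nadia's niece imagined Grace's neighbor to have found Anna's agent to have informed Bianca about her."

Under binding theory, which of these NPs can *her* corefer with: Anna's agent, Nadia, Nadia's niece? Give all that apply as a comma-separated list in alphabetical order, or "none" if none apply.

*her* is a pronoun; Principle B requires it to be free in its binding domain — the clause headed by 'informed'.
— Anna's agent: subject of the clause headed by 'informed'; c-commands the pronoun within its binding domain — blocked (Principle B).
— Nadia: possessor inside the subject DP of the matrix clause; does not c-command the pronoun — Principle B does not apply; allowed.
— Nadia's niece: subject of the matrix clause; c-commands the pronoun but lies outside its binding domain — allowed.

Nadia, Nadia's niece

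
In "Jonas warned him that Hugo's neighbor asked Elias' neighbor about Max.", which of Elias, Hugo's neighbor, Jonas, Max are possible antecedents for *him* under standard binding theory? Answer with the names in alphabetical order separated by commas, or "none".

none

*him* is a pronoun; Principle B requires it to be free in its binding domain — the matrix clause.
— Elias: possessor inside the object DP of the clause headed by 'asked'; is c-commanded by the pronoun; coreference would bind this R-expression — blocked (Principle C).
— Hugo's neighbor: subject of the clause headed by 'asked'; is c-commanded by the pronoun; coreference would bind this R-expression — blocked (Principle C).
— Jonas: subject of the matrix clause; c-commands the pronoun within its binding domain — blocked (Principle B).
— Max: second object of the clause headed by 'asked'; is c-commanded by the pronoun; coreference would bind this R-expression — blocked (Principle C).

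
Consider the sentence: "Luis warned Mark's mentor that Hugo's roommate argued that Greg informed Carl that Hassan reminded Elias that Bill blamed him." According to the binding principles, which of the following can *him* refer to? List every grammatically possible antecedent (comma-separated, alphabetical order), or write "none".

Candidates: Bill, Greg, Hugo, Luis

*him* is a pronoun; Principle B requires it to be free in its binding domain — the clause headed by 'blamed'.
— Bill: subject of the clause headed by 'blamed'; c-commands the pronoun within its binding domain — blocked (Principle B).
— Greg: subject of the clause headed by 'informed'; c-commands the pronoun but lies outside its binding domain — allowed.
— Hugo: possessor inside the subject DP of the clause headed by 'argued'; does not c-command the pronoun — Principle B does not apply; allowed.
— Luis: subject of the matrix clause; c-commands the pronoun but lies outside its binding domain — allowed.

Greg, Hugo, Luis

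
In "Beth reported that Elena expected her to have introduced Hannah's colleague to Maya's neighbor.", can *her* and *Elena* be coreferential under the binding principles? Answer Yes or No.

*Elena* is an R-expression; Principle C requires it to be free (not bound by any c-commanding expression).
— her: subject of the clause headed by 'introduced'; the R-expression locally c-commands the pronoun — coreference blocked (Principle B on the pronoun).

No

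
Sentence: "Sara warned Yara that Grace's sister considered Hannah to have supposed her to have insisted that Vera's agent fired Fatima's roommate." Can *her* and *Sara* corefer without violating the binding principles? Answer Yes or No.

Yes

*Sara* is an R-expression; Principle C requires it to be free (not bound by any c-commanding expression).
— her: subject of the clause headed by 'insisted'; the pronoun does not c-command the R-expression — coreference allowed.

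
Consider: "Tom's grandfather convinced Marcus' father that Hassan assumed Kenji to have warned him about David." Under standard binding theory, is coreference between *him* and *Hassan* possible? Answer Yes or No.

Yes

*Hassan* is an R-expression; Principle C requires it to be free (not bound by any c-commanding expression).
— him: object of the clause headed by 'warned'; the pronoun does not c-command the R-expression — coreference allowed.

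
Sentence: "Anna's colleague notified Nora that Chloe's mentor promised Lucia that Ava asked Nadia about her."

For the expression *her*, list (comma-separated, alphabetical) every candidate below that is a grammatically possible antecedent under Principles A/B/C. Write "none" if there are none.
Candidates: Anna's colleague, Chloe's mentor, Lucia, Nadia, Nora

*her* is a pronoun; Principle B requires it to be free in its binding domain — the clause headed by 'asked'.
— Anna's colleague: subject of the matrix clause; c-commands the pronoun but lies outside its binding domain — allowed.
— Chloe's mentor: subject of the clause headed by 'promised'; c-commands the pronoun but lies outside its binding domain — allowed.
— Lucia: object of the clause headed by 'promised'; c-commands the pronoun but lies outside its binding domain — allowed.
— Nadia: object of the clause headed by 'asked'; c-commands the pronoun within its binding domain — blocked (Principle B).
— Nora: object of the matrix clause; c-commands the pronoun but lies outside its binding domain — allowed.

Anna's colleague, Chloe's mentor, Lucia, Nora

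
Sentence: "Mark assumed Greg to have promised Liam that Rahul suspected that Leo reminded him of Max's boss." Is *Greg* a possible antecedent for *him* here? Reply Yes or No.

*him* is a pronoun; Principle B requires it to be free in its binding domain — the clause headed by 'reminded'.
— Greg: subject of the clause headed by 'promised'; c-commands the pronoun but lies outside its binding domain — allowed.

Yes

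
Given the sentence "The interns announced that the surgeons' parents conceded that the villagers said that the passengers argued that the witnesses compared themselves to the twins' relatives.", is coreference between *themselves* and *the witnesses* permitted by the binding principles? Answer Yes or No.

*themselves* is a reflexive; Principle A requires it to be bound within its binding domain — the clause headed by 'compared'.
— the witnesses: subject of the clause headed by 'compared'; c-commands the reflexive within its binding domain — allowed (Principle A).

Yes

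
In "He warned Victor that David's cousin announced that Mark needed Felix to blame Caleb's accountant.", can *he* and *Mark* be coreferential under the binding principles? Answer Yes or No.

No

*Mark* is an R-expression; Principle C requires it to be free (not bound by any c-commanding expression).
— he: subject of the matrix clause; the pronoun c-commands the R-expression — coreference blocked (Principle C).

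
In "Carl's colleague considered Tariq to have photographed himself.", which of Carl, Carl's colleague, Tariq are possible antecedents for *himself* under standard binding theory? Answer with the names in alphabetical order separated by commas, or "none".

*himself* is a reflexive; Principle A requires it to be bound within its binding domain — the clause headed by 'photographed'.
— Carl: possessor inside the subject DP of the matrix clause; does not c-command the reflexive — cannot bind it (Principle A).
— Carl's colleague: subject of the matrix clause; c-commands the reflexive but lies outside its binding domain — cannot bind it (Principle A).
— Tariq: subject of the clause headed by 'photographed'; c-commands the reflexive within its binding domain — allowed (Principle A).

Tariq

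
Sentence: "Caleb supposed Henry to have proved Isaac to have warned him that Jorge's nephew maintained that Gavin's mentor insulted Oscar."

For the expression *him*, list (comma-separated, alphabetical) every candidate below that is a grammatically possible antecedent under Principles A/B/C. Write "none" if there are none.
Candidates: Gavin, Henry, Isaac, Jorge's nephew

*him* is a pronoun; Principle B requires it to be free in its binding domain — the clause headed by 'warned'.
— Gavin: possessor inside the subject DP of the clause headed by 'insulted'; is c-commanded by the pronoun; coreference would bind this R-expression — blocked (Principle C).
— Henry: subject of the clause headed by 'proved'; c-commands the pronoun but lies outside its binding domain — allowed.
— Isaac: subject of the clause headed by 'warned'; c-commands the pronoun within its binding domain — blocked (Principle B).
— Jorge's nephew: subject of the clause headed by 'maintained'; is c-commanded by the pronoun; coreference would bind this R-expression — blocked (Principle C).

Henry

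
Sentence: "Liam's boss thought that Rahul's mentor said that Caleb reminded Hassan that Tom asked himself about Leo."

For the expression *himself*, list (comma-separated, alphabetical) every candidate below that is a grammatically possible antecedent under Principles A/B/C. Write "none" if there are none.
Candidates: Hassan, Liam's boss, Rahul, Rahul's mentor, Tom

*himself* is a reflexive; Principle A requires it to be bound within its binding domain — the clause headed by 'asked'.
— Hassan: object of the clause headed by 'reminded'; c-commands the reflexive but lies outside its binding domain — cannot bind it (Principle A).
— Liam's boss: subject of the matrix clause; c-commands the reflexive but lies outside its binding domain — cannot bind it (Principle A).
— Rahul: possessor inside the subject DP of the clause headed by 'said'; does not c-command the reflexive — cannot bind it (Principle A).
— Rahul's mentor: subject of the clause headed by 'said'; c-commands the reflexive but lies outside its binding domain — cannot bind it (Principle A).
— Tom: subject of the clause headed by 'asked'; c-commands the reflexive within its binding domain — allowed (Principle A).

Tom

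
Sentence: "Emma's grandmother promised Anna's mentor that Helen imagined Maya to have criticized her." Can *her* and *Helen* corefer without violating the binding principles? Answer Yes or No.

*Helen* is an R-expression; Principle C requires it to be free (not bound by any c-commanding expression).
— her: object of the clause headed by 'criticized'; the pronoun does not c-command the R-expression — coreference allowed.

Yes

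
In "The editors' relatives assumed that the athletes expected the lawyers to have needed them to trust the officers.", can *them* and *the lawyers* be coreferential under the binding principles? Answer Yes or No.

No

*the lawyers* is an R-expression; Principle C requires it to be free (not bound by any c-commanding expression).
— them: subject of the clause headed by 'trust'; the R-expression locally c-commands the pronoun — coreference blocked (Principle B on the pronoun).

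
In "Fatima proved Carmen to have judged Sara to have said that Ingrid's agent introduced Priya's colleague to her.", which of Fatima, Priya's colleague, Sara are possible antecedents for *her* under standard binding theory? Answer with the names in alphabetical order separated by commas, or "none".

*her* is a pronoun; Principle B requires it to be free in its binding domain — the clause headed by 'introduced'.
— Fatima: subject of the matrix clause; c-commands the pronoun but lies outside its binding domain — allowed.
— Priya's colleague: object of the clause headed by 'introduced'; c-commands the pronoun within its binding domain — blocked (Principle B).
— Sara: subject of the clause headed by 'said'; c-commands the pronoun but lies outside its binding domain — allowed.

Fatima, Sara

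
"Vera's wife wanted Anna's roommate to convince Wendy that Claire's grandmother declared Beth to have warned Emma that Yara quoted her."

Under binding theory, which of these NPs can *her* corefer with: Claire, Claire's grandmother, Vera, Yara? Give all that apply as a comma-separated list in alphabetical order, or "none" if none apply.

Claire, Claire's grandmother, Vera

*her* is a pronoun; Principle B requires it to be free in its binding domain — the clause headed by 'quoted'.
— Claire: possessor inside the subject DP of the clause headed by 'declared'; does not c-command the pronoun — Principle B does not apply; allowed.
— Claire's grandmother: subject of the clause headed by 'declared'; c-commands the pronoun but lies outside its binding domain — allowed.
— Vera: possessor inside the subject DP of the matrix clause; does not c-command the pronoun — Principle B does not apply; allowed.
— Yara: subject of the clause headed by 'quoted'; c-commands the pronoun within its binding domain — blocked (Principle B).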